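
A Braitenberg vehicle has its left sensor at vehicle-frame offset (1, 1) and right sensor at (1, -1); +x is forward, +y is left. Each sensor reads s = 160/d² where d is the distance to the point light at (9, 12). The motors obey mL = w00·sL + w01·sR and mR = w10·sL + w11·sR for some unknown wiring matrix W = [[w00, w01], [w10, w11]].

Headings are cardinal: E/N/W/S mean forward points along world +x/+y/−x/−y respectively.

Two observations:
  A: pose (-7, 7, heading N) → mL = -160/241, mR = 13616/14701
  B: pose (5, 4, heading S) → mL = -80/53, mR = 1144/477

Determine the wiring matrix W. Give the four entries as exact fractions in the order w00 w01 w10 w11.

obs A: pose=(-7,7,N) → sL=32/61, sR=160/241, mL=-160/241, mR=13616/14701
obs B: pose=(5,4,S) → sL=16/9, sR=80/53, mL=-80/53, mR=1144/477
sensor matrix S = [[32/61, 160/241], [16/9, 80/53]]; det S = -2723840/7012377
solve [mL_A; mL_B] = S·[w00; w01] and [mR_A; mR_B] = S·[w10; w11]:
  w00 = 0, w01 = -1, w10 = 1/2, w11 = 1

0 -1 1/2 1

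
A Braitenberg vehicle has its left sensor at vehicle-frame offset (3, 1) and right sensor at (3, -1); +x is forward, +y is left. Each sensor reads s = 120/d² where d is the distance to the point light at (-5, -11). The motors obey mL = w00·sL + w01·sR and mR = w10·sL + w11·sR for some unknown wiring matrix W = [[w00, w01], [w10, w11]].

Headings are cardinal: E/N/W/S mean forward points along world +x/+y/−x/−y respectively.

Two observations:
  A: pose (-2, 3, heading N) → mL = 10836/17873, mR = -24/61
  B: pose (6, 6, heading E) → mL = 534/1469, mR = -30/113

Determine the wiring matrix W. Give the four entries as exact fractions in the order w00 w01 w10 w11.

1 1/2 0 -1

obs A: pose=(-2,3,N) → sL=120/293, sR=24/61, mL=10836/17873, mR=-24/61
obs B: pose=(6,6,E) → sL=3/13, sR=30/113, mL=534/1469, mR=-30/113
sensor matrix S = [[120/293, 24/61], [3/13, 30/113]]; det S = 470952/26255437
solve [mL_A; mL_B] = S·[w00; w01] and [mR_A; mR_B] = S·[w10; w11]:
  w00 = 1, w01 = 1/2, w10 = 0, w11 = -1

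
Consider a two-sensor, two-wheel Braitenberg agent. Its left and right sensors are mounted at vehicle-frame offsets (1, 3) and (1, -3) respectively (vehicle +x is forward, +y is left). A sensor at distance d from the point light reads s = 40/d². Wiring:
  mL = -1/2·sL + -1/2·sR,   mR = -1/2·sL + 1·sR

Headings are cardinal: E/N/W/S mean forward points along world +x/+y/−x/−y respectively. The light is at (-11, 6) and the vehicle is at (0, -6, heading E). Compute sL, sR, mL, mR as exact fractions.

left sensor world pos  = (1, -3); dL² = 225
right sensor world pos = (1, -9); dR² = 369
sL = 40/225 = 8/45
sR = 40/369 = 40/369
mL = -1/2·sL + -1/2·sR = -88/615
mR = -1/2·sL + 1·sR = 4/205

8/45 40/369 -88/615 4/205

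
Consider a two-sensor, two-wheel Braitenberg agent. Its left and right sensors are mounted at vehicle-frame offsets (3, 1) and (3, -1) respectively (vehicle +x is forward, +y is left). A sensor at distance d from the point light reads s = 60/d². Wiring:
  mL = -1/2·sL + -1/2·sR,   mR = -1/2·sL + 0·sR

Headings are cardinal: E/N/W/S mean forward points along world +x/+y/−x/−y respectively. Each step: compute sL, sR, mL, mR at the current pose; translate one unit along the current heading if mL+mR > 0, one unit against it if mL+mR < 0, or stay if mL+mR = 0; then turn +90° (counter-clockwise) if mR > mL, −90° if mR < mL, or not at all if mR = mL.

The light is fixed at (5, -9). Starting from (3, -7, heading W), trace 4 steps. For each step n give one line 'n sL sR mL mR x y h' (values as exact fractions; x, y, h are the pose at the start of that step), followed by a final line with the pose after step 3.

n=0: pose=(3,-7,W); sL=30/13, sR=30/17; mL=-450/221, mR=-15/13; mL+mR=-705/221 → advance -1; mR−mL=15/17 → turn +1·90°
n=1: pose=(4,-7,S); sL=60, sR=12; mL=-36, mR=-30; mL+mR=-66 → advance -1; mR−mL=6 → turn +1·90°
n=2: pose=(4,-6,E); sL=3, sR=15/2; mL=-21/4, mR=-3/2; mL+mR=-27/4 → advance -1; mR−mL=15/4 → turn +1·90°
n=3: pose=(3,-6,N); sL=4/3, sR=60/37; mL=-164/111, mR=-2/3; mL+mR=-238/111 → advance -1; mR−mL=30/37 → turn +1·90°

0 30/13 30/17 -450/221 -15/13 3 -7 W
1 60 12 -36 -30 4 -7 S
2 3 15/2 -21/4 -3/2 4 -6 E
3 4/3 60/37 -164/111 -2/3 3 -6 N
final 3 -7 W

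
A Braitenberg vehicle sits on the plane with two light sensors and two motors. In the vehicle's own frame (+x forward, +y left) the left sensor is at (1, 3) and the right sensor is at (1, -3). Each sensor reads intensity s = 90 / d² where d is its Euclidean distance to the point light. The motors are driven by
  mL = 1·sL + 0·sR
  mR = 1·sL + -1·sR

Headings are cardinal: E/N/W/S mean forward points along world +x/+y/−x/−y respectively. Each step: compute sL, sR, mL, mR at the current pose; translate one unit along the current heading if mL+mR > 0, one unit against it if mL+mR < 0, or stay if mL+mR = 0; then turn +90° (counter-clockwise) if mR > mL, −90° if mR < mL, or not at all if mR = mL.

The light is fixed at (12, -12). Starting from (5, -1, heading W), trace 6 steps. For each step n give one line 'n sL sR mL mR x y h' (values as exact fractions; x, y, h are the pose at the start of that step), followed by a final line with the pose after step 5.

n=0: pose=(5,-1,W); sL=45/64, sR=9/26; mL=45/64, mR=297/832; mL+mR=441/416 → advance +1; mR−mL=-9/26 → turn -1·90°
n=1: pose=(4,-1,N); sL=18/53, sR=90/169; mL=18/53, mR=-1728/8957; mL+mR=1314/8957 → advance +1; mR−mL=-90/169 → turn -1·90°
n=2: pose=(4,0,E); sL=45/137, sR=9/13; mL=45/137, mR=-648/1781; mL+mR=-63/1781 → advance -1; mR−mL=-9/13 → turn -1·90°
n=3: pose=(3,0,S); sL=90/157, sR=18/53; mL=90/157, mR=1944/8321; mL+mR=6714/8321 → advance +1; mR−mL=-18/53 → turn -1·90°
n=4: pose=(3,-1,W); sL=45/82, sR=45/148; mL=45/82, mR=1485/6068; mL+mR=4815/6068 → advance +1; mR−mL=-45/148 → turn -1·90°
n=5: pose=(2,-1,N); sL=90/313, sR=90/193; mL=90/313, mR=-10800/60409; mL+mR=6570/60409 → advance +1; mR−mL=-90/193 → turn -1·90°

0 45/64 9/26 45/64 297/832 5 -1 W
1 18/53 90/169 18/53 -1728/8957 4 -1 N
2 45/137 9/13 45/137 -648/1781 4 0 E
3 90/157 18/53 90/157 1944/8321 3 0 S
4 45/82 45/148 45/82 1485/6068 3 -1 W
5 90/313 90/193 90/313 -10800/60409 2 -1 N
final 2 0 E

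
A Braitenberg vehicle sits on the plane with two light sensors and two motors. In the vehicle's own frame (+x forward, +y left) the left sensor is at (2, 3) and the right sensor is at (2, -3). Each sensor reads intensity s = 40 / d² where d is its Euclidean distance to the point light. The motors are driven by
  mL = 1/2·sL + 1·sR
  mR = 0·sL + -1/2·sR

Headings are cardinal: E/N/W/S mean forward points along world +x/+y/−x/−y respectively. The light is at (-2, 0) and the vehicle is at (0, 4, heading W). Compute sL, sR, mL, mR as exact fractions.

40 40/49 1020/49 -20/49

left sensor world pos  = (-2, 1); dL² = 1
right sensor world pos = (-2, 7); dR² = 49
sL = 40/1 = 40
sR = 40/49 = 40/49
mL = 1/2·sL + 1·sR = 1020/49
mR = 0·sL + -1/2·sR = -20/49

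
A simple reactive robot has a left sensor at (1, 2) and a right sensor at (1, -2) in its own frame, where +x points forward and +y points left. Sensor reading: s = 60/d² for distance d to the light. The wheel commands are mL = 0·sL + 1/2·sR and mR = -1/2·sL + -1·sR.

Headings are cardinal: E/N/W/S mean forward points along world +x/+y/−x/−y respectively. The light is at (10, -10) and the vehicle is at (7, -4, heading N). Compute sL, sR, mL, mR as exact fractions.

30/37 6/5 3/5 -297/185

left sensor world pos  = (5, -3); dL² = 74
right sensor world pos = (9, -3); dR² = 50
sL = 60/74 = 30/37
sR = 60/50 = 6/5
mL = 0·sL + 1/2·sR = 3/5
mR = -1/2·sL + -1·sR = -297/185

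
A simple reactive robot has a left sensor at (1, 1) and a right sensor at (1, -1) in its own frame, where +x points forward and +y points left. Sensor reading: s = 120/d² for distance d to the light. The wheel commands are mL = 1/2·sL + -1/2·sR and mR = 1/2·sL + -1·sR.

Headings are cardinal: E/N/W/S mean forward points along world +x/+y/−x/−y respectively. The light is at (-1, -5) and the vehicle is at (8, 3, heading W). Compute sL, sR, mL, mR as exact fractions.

left sensor world pos  = (7, 2); dL² = 113
right sensor world pos = (7, 4); dR² = 145
sL = 120/113 = 120/113
sR = 120/145 = 24/29
mL = 1/2·sL + -1/2·sR = 384/3277
mR = 1/2·sL + -1·sR = -972/3277

120/113 24/29 384/3277 -972/3277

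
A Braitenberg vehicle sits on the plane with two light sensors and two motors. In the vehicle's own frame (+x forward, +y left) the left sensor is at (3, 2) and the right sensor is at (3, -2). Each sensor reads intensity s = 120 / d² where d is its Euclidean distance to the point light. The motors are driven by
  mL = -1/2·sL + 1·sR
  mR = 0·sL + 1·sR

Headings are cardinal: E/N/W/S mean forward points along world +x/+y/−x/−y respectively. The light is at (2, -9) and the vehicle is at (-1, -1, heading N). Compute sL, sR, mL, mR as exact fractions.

60/73 60/61 2550/4453 60/61

left sensor world pos  = (-3, 2); dL² = 146
right sensor world pos = (1, 2); dR² = 122
sL = 120/146 = 60/73
sR = 120/122 = 60/61
mL = -1/2·sL + 1·sR = 2550/4453
mR = 0·sL + 1·sR = 60/61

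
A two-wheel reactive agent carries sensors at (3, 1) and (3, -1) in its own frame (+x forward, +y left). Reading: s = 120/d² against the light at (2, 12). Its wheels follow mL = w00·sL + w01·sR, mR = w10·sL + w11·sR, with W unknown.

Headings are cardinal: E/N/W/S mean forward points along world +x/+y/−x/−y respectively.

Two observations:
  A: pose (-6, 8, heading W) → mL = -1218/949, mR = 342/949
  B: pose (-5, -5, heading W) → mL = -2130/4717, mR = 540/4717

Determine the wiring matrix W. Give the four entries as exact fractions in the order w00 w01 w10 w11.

-1 -1/2 1 -1/2

obs A: pose=(-6,8,W) → sL=60/73, sR=12/13, mL=-1218/949, mR=342/949
obs B: pose=(-5,-5,W) → sL=15/53, sR=30/89, mL=-2130/4717, mR=540/4717
sensor matrix S = [[60/73, 12/13], [15/53, 30/89]]; det S = 70740/4476433
solve [mL_A; mL_B] = S·[w00; w01] and [mR_A; mR_B] = S·[w10; w11]:
  w00 = -1, w01 = -1/2, w10 = 1, w11 = -1/2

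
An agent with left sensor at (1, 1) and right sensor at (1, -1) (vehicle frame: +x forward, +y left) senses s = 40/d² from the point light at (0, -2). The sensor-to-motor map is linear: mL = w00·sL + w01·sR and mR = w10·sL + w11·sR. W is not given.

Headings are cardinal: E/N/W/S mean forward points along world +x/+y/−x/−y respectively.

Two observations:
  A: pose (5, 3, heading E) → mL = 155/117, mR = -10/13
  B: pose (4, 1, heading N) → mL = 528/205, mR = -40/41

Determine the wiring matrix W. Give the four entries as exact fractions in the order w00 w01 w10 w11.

obs A: pose=(5,3,E) → sL=5/9, sR=10/13, mL=155/117, mR=-10/13
obs B: pose=(4,1,N) → sL=8/5, sR=40/41, mL=528/205, mR=-40/41
sensor matrix S = [[5/9, 10/13], [8/5, 40/41]]; det S = -3304/4797
solve [mL_A; mL_B] = S·[w00; w01] and [mR_A; mR_B] = S·[w10; w11]:
  w00 = 1, w01 = 1, w10 = 0, w11 = -1

1 1 0 -1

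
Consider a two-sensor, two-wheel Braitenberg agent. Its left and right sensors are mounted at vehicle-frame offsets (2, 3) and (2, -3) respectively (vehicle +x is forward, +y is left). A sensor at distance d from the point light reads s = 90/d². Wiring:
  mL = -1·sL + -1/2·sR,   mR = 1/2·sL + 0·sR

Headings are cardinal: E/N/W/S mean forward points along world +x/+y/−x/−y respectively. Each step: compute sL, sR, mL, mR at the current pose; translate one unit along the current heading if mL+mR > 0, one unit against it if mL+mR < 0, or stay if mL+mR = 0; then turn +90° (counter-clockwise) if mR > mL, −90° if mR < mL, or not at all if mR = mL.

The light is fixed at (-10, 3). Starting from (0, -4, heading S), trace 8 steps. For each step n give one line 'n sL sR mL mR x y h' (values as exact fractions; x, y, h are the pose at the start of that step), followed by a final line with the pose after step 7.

n=0: pose=(0,-4,S); sL=9/25, sR=9/13; mL=-459/650, mR=9/50; mL+mR=-171/325 → advance -1; mR−mL=288/325 → turn +1·90°
n=1: pose=(0,-3,E); sL=10/17, sR=2/5; mL=-67/85, mR=5/17; mL+mR=-42/85 → advance -1; mR−mL=92/85 → turn +1·90°
n=2: pose=(-1,-3,N); sL=45/26, sR=9/16; mL=-837/416, mR=45/52; mL+mR=-477/416 → advance -1; mR−mL=1197/416 → turn +1·90°
n=3: pose=(-1,-4,W); sL=90/149, sR=18/13; mL=-2511/1937, mR=45/149; mL+mR=-1926/1937 → advance -1; mR−mL=3096/1937 → turn +1·90°
n=4: pose=(0,-4,S); sL=9/25, sR=9/13; mL=-459/650, mR=9/50; mL+mR=-171/325 → advance -1; mR−mL=288/325 → turn +1·90°
n=5: pose=(0,-3,E); sL=10/17, sR=2/5; mL=-67/85, mR=5/17; mL+mR=-42/85 → advance -1; mR−mL=92/85 → turn +1·90°
n=6: pose=(-1,-3,N); sL=45/26, sR=9/16; mL=-837/416, mR=45/52; mL+mR=-477/416 → advance -1; mR−mL=1197/416 → turn +1·90°
n=7: pose=(-1,-4,W); sL=90/149, sR=18/13; mL=-2511/1937, mR=45/149; mL+mR=-1926/1937 → advance -1; mR−mL=3096/1937 → turn +1·90°

0 9/25 9/13 -459/650 9/50 0 -4 S
1 10/17 2/5 -67/85 5/17 0 -3 E
2 45/26 9/16 -837/416 45/52 -1 -3 N
3 90/149 18/13 -2511/1937 45/149 -1 -4 W
4 9/25 9/13 -459/650 9/50 0 -4 S
5 10/17 2/5 -67/85 5/17 0 -3 E
6 45/26 9/16 -837/416 45/52 -1 -3 N
7 90/149 18/13 -2511/1937 45/149 -1 -4 W
final 0 -4 S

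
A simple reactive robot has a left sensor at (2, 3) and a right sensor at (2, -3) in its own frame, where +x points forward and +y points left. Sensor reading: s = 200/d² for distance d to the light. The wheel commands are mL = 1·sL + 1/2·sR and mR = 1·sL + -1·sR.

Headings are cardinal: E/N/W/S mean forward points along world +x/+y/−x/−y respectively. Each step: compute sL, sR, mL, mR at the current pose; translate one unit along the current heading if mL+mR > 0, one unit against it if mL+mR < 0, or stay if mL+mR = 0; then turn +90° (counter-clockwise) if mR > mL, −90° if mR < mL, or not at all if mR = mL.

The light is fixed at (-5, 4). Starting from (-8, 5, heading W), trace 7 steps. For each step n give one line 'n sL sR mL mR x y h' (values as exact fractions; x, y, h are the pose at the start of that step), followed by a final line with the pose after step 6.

0 200/29 200/41 11100/1189 2400/1189 -8 5 W
1 100/29 20 390/29 -480/29 -9 5 N
2 200/13 200/13 300/13 0 -9 4 E
3 50 5 105/2 45 -8 4 S
4 200/41 200/29 9900/1189 -2400/1189 -8 3 W
5 4 100 54 -96 -9 3 N
6 40 200/29 1260/29 960/29 -9 2 E
final -8 2 S

n=0: pose=(-8,5,W); sL=200/29, sR=200/41; mL=11100/1189, mR=2400/1189; mL+mR=13500/1189 → advance +1; mR−mL=-300/41 → turn -1·90°
n=1: pose=(-9,5,N); sL=100/29, sR=20; mL=390/29, mR=-480/29; mL+mR=-90/29 → advance -1; mR−mL=-30 → turn -1·90°
n=2: pose=(-9,4,E); sL=200/13, sR=200/13; mL=300/13, mR=0; mL+mR=300/13 → advance +1; mR−mL=-300/13 → turn -1·90°
n=3: pose=(-8,4,S); sL=50, sR=5; mL=105/2, mR=45; mL+mR=195/2 → advance +1; mR−mL=-15/2 → turn -1·90°
n=4: pose=(-8,3,W); sL=200/41, sR=200/29; mL=9900/1189, mR=-2400/1189; mL+mR=7500/1189 → advance +1; mR−mL=-300/29 → turn -1·90°
n=5: pose=(-9,3,N); sL=4, sR=100; mL=54, mR=-96; mL+mR=-42 → advance -1; mR−mL=-150 → turn -1·90°
n=6: pose=(-9,2,E); sL=40, sR=200/29; mL=1260/29, mR=960/29; mL+mR=2220/29 → advance +1; mR−mL=-300/29 → turn -1·90°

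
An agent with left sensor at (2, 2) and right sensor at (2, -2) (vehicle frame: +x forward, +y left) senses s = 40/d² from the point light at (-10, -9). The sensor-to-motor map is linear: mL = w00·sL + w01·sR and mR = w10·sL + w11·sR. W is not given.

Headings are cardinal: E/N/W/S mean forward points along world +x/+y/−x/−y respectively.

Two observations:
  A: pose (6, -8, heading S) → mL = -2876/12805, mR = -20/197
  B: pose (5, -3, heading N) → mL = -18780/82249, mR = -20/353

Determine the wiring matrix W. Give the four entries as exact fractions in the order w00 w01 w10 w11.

-1 -1/2 0 -1/2

obs A: pose=(6,-8,S) → sL=8/65, sR=40/197, mL=-2876/12805, mR=-20/197
obs B: pose=(5,-3,N) → sL=40/233, sR=40/353, mL=-18780/82249, mR=-20/353
sensor matrix S = [[8/65, 40/197], [40/233, 40/353]]; det S = -4404736/210639689
solve [mL_A; mL_B] = S·[w00; w01] and [mR_A; mR_B] = S·[w10; w11]:
  w00 = -1, w01 = -1/2, w10 = 0, w11 = -1/2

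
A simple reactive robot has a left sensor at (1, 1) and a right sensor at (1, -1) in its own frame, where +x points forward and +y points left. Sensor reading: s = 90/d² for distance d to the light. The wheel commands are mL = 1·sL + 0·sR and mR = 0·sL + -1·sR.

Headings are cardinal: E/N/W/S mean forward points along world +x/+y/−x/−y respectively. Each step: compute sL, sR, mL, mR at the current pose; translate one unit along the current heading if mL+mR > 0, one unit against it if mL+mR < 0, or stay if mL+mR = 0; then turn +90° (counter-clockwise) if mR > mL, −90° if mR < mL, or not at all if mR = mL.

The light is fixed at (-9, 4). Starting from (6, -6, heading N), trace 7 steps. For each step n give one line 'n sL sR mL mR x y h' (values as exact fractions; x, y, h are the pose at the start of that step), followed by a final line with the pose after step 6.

0 90/277 90/337 90/277 -90/337 6 -6 N
1 9/32 45/178 9/32 -45/178 6 -5 E
2 90/389 18/65 90/389 -18/65 7 -5 S
3 5/17 45/137 5/17 -45/137 7 -4 W
4 18/61 90/373 18/61 -90/373 8 -4 N
5 1/4 45/194 1/4 -45/194 8 -3 E
6 18/85 90/353 18/85 -90/353 9 -3 S
final 9 -2 W

n=0: pose=(6,-6,N); sL=90/277, sR=90/337; mL=90/277, mR=-90/337; mL+mR=5400/93349 → advance +1; mR−mL=-55260/93349 → turn -1·90°
n=1: pose=(6,-5,E); sL=9/32, sR=45/178; mL=9/32, mR=-45/178; mL+mR=81/2848 → advance +1; mR−mL=-1521/2848 → turn -1·90°
n=2: pose=(7,-5,S); sL=90/389, sR=18/65; mL=90/389, mR=-18/65; mL+mR=-1152/25285 → advance -1; mR−mL=-12852/25285 → turn -1·90°
n=3: pose=(7,-4,W); sL=5/17, sR=45/137; mL=5/17, mR=-45/137; mL+mR=-80/2329 → advance -1; mR−mL=-1450/2329 → turn -1·90°
n=4: pose=(8,-4,N); sL=18/61, sR=90/373; mL=18/61, mR=-90/373; mL+mR=1224/22753 → advance +1; mR−mL=-12204/22753 → turn -1·90°
n=5: pose=(8,-3,E); sL=1/4, sR=45/194; mL=1/4, mR=-45/194; mL+mR=7/388 → advance +1; mR−mL=-187/388 → turn -1·90°
n=6: pose=(9,-3,S); sL=18/85, sR=90/353; mL=18/85, mR=-90/353; mL+mR=-1296/30005 → advance -1; mR−mL=-14004/30005 → turn -1·90°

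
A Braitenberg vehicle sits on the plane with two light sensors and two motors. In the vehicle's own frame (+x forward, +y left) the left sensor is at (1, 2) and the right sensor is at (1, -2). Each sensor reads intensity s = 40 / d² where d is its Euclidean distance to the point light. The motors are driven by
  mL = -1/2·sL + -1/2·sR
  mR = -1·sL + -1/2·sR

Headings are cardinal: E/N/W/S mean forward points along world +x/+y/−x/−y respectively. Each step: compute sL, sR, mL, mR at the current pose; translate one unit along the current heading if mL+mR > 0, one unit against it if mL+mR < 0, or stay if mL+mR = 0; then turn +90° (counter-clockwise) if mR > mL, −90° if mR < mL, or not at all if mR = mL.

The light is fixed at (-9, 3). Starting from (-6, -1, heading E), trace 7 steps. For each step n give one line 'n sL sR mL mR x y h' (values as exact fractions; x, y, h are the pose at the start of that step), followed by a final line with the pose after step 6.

0 2 10/13 -18/13 -31/13 -6 -1 E
1 40/41 8/5 -264/205 -364/205 -7 -1 S
2 20/13 20 -140/13 -150/13 -7 0 W
3 8 40/29 -136/29 -252/29 -6 0 N
4 2 10/13 -18/13 -31/13 -6 -1 E
5 40/41 8/5 -264/205 -364/205 -7 -1 S
6 20/13 20 -140/13 -150/13 -7 0 W
final -6 0 N

n=0: pose=(-6,-1,E); sL=2, sR=10/13; mL=-18/13, mR=-31/13; mL+mR=-49/13 → advance -1; mR−mL=-1 → turn -1·90°
n=1: pose=(-7,-1,S); sL=40/41, sR=8/5; mL=-264/205, mR=-364/205; mL+mR=-628/205 → advance -1; mR−mL=-20/41 → turn -1·90°
n=2: pose=(-7,0,W); sL=20/13, sR=20; mL=-140/13, mR=-150/13; mL+mR=-290/13 → advance -1; mR−mL=-10/13 → turn -1·90°
n=3: pose=(-6,0,N); sL=8, sR=40/29; mL=-136/29, mR=-252/29; mL+mR=-388/29 → advance -1; mR−mL=-4 → turn -1·90°
n=4: pose=(-6,-1,E); sL=2, sR=10/13; mL=-18/13, mR=-31/13; mL+mR=-49/13 → advance -1; mR−mL=-1 → turn -1·90°
n=5: pose=(-7,-1,S); sL=40/41, sR=8/5; mL=-264/205, mR=-364/205; mL+mR=-628/205 → advance -1; mR−mL=-20/41 → turn -1·90°
n=6: pose=(-7,0,W); sL=20/13, sR=20; mL=-140/13, mR=-150/13; mL+mR=-290/13 → advance -1; mR−mL=-10/13 → turn -1·90°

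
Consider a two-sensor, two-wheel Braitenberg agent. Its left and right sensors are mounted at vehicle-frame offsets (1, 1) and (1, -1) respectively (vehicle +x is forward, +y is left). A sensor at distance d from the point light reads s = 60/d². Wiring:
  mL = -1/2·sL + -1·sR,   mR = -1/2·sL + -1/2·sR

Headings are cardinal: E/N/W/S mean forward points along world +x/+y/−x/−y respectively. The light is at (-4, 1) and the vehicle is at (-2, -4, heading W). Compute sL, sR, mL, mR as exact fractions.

60/37 60/17 -2730/629 -1620/629

left sensor world pos  = (-3, -5); dL² = 37
right sensor world pos = (-3, -3); dR² = 17
sL = 60/37 = 60/37
sR = 60/17 = 60/17
mL = -1/2·sL + -1·sR = -2730/629
mR = -1/2·sL + -1/2·sR = -1620/629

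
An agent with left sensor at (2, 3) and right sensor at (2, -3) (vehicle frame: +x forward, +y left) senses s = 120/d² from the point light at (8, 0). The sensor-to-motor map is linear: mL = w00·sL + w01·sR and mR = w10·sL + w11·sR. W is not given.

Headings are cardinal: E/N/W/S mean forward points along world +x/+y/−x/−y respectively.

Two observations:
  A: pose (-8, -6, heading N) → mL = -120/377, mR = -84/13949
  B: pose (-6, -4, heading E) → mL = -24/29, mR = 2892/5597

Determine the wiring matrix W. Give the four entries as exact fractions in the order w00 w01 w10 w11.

obs A: pose=(-8,-6,N) → sL=120/377, sR=24/37, mL=-120/377, mR=-84/13949
obs B: pose=(-6,-4,E) → sL=24/29, sR=120/193, mL=-24/29, mR=2892/5597
sensor matrix S = [[120/377, 24/37], [24/29, 120/193]]; det S = -912384/2692157
solve [mL_A; mL_B] = S·[w00; w01] and [mR_A; mR_B] = S·[w10; w11]:
  w00 = -1, w01 = 0, w10 = 1, w11 = -1/2

-1 0 1 -1/2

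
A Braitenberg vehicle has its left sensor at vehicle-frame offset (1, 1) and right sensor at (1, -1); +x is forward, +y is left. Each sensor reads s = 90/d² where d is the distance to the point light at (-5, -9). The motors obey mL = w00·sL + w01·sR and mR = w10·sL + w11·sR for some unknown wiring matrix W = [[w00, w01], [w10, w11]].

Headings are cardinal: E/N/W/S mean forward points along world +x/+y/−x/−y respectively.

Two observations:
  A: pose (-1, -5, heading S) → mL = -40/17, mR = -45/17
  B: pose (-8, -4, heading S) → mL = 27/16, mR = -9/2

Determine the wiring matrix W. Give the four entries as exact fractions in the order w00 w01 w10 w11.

1 -1 -1 0

obs A: pose=(-1,-5,S) → sL=45/17, sR=5, mL=-40/17, mR=-45/17
obs B: pose=(-8,-4,S) → sL=9/2, sR=45/16, mL=27/16, mR=-9/2
sensor matrix S = [[45/17, 5], [9/2, 45/16]]; det S = -4095/272
solve [mL_A; mL_B] = S·[w00; w01] and [mR_A; mR_B] = S·[w10; w11]:
  w00 = 1, w01 = -1, w10 = -1, w11 = 0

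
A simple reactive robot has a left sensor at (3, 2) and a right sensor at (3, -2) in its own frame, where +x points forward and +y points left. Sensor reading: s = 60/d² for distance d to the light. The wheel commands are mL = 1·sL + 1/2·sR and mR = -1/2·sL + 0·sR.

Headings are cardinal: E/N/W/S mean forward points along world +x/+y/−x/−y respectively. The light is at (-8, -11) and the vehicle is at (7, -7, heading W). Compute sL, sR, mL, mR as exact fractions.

15/37 1/3 127/222 -15/74

left sensor world pos  = (4, -9); dL² = 148
right sensor world pos = (4, -5); dR² = 180
sL = 60/148 = 15/37
sR = 60/180 = 1/3
mL = 1·sL + 1/2·sR = 127/222
mR = -1/2·sL + 0·sR = -15/74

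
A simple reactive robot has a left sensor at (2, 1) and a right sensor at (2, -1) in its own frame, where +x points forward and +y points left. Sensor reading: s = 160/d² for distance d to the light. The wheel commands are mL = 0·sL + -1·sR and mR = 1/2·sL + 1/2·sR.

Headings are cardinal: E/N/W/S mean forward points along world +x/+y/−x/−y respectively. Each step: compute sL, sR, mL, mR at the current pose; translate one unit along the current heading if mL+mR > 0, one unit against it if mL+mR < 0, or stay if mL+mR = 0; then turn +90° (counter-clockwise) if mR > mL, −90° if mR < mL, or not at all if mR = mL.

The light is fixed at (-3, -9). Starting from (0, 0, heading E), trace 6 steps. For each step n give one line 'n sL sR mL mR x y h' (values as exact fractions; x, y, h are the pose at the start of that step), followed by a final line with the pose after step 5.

0 32/25 160/89 -160/89 3424/2225 0 0 E
1 80/61 16/13 -16/13 1008/793 -1 0 N
2 160/81 160/121 -160/121 16160/9801 -1 1 W
3 40/17 5/2 -5/2 165/68 -2 1 S
4 160/153 160/109 -160/109 20960/16677 -2 2 E
5 16/17 16/17 -16/17 16/17 -3 2 N
final -3 2 W

n=0: pose=(0,0,E); sL=32/25, sR=160/89; mL=-160/89, mR=3424/2225; mL+mR=-576/2225 → advance -1; mR−mL=7424/2225 → turn +1·90°
n=1: pose=(-1,0,N); sL=80/61, sR=16/13; mL=-16/13, mR=1008/793; mL+mR=32/793 → advance +1; mR−mL=1984/793 → turn +1·90°
n=2: pose=(-1,1,W); sL=160/81, sR=160/121; mL=-160/121, mR=16160/9801; mL+mR=3200/9801 → advance +1; mR−mL=29120/9801 → turn +1·90°
n=3: pose=(-2,1,S); sL=40/17, sR=5/2; mL=-5/2, mR=165/68; mL+mR=-5/68 → advance -1; mR−mL=335/68 → turn +1·90°
n=4: pose=(-2,2,E); sL=160/153, sR=160/109; mL=-160/109, mR=20960/16677; mL+mR=-3520/16677 → advance -1; mR−mL=45440/16677 → turn +1·90°
n=5: pose=(-3,2,N); sL=16/17, sR=16/17; mL=-16/17, mR=16/17; mL+mR=0 → advance +0; mR−mL=32/17 → turn +1·90°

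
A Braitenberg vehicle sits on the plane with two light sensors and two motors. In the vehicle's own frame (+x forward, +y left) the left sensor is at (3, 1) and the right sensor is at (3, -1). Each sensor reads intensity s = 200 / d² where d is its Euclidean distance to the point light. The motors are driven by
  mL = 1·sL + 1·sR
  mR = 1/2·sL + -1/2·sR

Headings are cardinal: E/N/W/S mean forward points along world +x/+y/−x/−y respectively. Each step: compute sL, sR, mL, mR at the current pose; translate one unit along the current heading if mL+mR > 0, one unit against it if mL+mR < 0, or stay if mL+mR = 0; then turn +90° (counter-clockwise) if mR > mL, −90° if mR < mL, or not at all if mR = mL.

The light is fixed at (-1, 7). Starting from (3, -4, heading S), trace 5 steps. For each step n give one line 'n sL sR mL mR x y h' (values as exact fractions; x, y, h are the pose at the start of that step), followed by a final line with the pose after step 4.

n=0: pose=(3,-4,S); sL=200/221, sR=40/41; mL=17040/9061, mR=-320/9061; mL+mR=16720/9061 → advance +1; mR−mL=-17360/9061 → turn -1·90°
n=1: pose=(3,-5,W); sL=20/17, sR=100/61; mL=2920/1037, mR=-240/1037; mL+mR=2680/1037 → advance +1; mR−mL=-3160/1037 → turn -1·90°
n=2: pose=(2,-5,N); sL=40/17, sR=200/97; mL=7280/1649, mR=240/1649; mL+mR=7520/1649 → advance +1; mR−mL=-7040/1649 → turn -1·90°
n=3: pose=(2,-4,E); sL=25/17, sR=10/9; mL=395/153, mR=55/306; mL+mR=845/306 → advance +1; mR−mL=-245/102 → turn -1·90°
n=4: pose=(3,-4,S); sL=200/221, sR=40/41; mL=17040/9061, mR=-320/9061; mL+mR=16720/9061 → advance +1; mR−mL=-17360/9061 → turn -1·90°

0 200/221 40/41 17040/9061 -320/9061 3 -4 S
1 20/17 100/61 2920/1037 -240/1037 3 -5 W
2 40/17 200/97 7280/1649 240/1649 2 -5 N
3 25/17 10/9 395/153 55/306 2 -4 E
4 200/221 40/41 17040/9061 -320/9061 3 -4 S
final 3 -5 W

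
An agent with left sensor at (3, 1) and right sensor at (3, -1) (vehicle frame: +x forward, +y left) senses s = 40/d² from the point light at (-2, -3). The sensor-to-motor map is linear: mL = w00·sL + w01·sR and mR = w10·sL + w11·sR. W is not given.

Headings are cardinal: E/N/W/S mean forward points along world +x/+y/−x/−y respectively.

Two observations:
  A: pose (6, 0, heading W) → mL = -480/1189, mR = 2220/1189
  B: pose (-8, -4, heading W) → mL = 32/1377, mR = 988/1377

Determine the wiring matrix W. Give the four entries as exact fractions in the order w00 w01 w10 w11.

-1 1 1 1/2

obs A: pose=(6,0,W) → sL=40/29, sR=40/41, mL=-480/1189, mR=2220/1189
obs B: pose=(-8,-4,W) → sL=8/17, sR=40/81, mL=32/1377, mR=988/1377
sensor matrix S = [[40/29, 40/41], [8/17, 40/81]]; det S = 363520/1637253
solve [mL_A; mL_B] = S·[w00; w01] and [mR_A; mR_B] = S·[w10; w11]:
  w00 = -1, w01 = 1, w10 = 1, w11 = 1/2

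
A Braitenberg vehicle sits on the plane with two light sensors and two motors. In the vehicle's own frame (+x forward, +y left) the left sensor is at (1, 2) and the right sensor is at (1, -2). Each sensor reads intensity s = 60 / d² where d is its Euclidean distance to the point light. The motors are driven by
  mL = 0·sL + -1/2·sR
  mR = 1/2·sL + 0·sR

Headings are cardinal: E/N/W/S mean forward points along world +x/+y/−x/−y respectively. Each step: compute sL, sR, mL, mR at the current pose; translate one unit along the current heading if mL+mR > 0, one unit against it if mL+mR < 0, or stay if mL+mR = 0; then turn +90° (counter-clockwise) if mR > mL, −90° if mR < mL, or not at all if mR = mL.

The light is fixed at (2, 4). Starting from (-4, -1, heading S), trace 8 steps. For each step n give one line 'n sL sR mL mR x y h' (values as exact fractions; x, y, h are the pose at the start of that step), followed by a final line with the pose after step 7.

n=0: pose=(-4,-1,S); sL=15/13, sR=3/5; mL=-3/10, mR=15/26; mL+mR=18/65 → advance +1; mR−mL=57/65 → turn +1·90°
n=1: pose=(-4,-2,E); sL=60/41, sR=60/89; mL=-30/89, mR=30/41; mL+mR=1440/3649 → advance +1; mR−mL=3900/3649 → turn +1·90°
n=2: pose=(-3,-2,N); sL=30/37, sR=30/17; mL=-15/17, mR=15/37; mL+mR=-300/629 → advance -1; mR−mL=810/629 → turn +1·90°
n=3: pose=(-3,-3,W); sL=20/39, sR=60/61; mL=-30/61, mR=10/39; mL+mR=-560/2379 → advance -1; mR−mL=1780/2379 → turn +1·90°
n=4: pose=(-2,-3,S); sL=15/17, sR=3/5; mL=-3/10, mR=15/34; mL+mR=12/85 → advance +1; mR−mL=63/85 → turn +1·90°
n=5: pose=(-2,-4,E); sL=4/3, sR=60/109; mL=-30/109, mR=2/3; mL+mR=128/327 → advance +1; mR−mL=308/327 → turn +1·90°
n=6: pose=(-1,-4,N); sL=30/37, sR=6/5; mL=-3/5, mR=15/37; mL+mR=-36/185 → advance -1; mR−mL=186/185 → turn +1·90°
n=7: pose=(-1,-5,W); sL=60/137, sR=12/13; mL=-6/13, mR=30/137; mL+mR=-432/1781 → advance -1; mR−mL=1212/1781 → turn +1·90°

0 15/13 3/5 -3/10 15/26 -4 -1 S
1 60/41 60/89 -30/89 30/41 -4 -2 E
2 30/37 30/17 -15/17 15/37 -3 -2 N
3 20/39 60/61 -30/61 10/39 -3 -3 W
4 15/17 3/5 -3/10 15/34 -2 -3 S
5 4/3 60/109 -30/109 2/3 -2 -4 E
6 30/37 6/5 -3/5 15/37 -1 -4 N
7 60/137 12/13 -6/13 30/137 -1 -5 W
final 0 -5 S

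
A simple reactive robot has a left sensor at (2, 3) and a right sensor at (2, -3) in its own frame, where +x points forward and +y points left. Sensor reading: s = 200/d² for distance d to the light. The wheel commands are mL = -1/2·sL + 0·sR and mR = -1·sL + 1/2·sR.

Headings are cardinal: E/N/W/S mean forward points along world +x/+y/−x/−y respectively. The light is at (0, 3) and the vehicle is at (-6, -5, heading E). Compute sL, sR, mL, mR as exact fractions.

left sensor world pos  = (-4, -2); dL² = 41
right sensor world pos = (-4, -8); dR² = 137
sL = 200/41 = 200/41
sR = 200/137 = 200/137
mL = -1/2·sL + 0·sR = -100/41
mR = -1·sL + 1/2·sR = -23300/5617

200/41 200/137 -100/41 -23300/5617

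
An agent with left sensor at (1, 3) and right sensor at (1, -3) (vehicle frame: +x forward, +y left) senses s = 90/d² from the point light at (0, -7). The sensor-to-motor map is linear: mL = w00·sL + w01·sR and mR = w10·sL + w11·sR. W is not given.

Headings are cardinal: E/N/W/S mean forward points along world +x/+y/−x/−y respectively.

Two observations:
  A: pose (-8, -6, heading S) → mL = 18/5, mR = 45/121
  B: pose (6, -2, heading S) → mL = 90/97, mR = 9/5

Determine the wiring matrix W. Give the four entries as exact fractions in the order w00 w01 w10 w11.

1 0 0 1/2

obs A: pose=(-8,-6,S) → sL=18/5, sR=90/121, mL=18/5, mR=45/121
obs B: pose=(6,-2,S) → sL=90/97, sR=18/5, mL=90/97, mR=9/5
sensor matrix S = [[18/5, 90/121], [90/97, 18/5]]; det S = 3600288/293425
solve [mL_A; mL_B] = S·[w00; w01] and [mR_A; mR_B] = S·[w10; w11]:
  w00 = 1, w01 = 0, w10 = 0, w11 = 1/2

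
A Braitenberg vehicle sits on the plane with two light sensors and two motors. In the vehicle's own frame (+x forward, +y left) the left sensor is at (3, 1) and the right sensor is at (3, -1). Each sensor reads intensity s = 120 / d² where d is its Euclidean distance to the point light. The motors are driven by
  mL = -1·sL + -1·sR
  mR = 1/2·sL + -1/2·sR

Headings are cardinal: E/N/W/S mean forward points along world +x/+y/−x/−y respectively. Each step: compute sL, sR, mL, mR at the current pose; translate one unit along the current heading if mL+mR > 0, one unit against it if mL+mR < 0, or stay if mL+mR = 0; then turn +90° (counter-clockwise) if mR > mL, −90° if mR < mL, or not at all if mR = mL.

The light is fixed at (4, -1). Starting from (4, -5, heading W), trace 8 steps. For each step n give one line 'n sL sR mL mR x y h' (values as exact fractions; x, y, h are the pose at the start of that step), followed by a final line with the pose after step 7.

0 60/17 20/3 -520/51 -80/51 4 -5 W
1 120/53 120/49 -12240/2597 -240/2597 5 -5 S
2 6 15/4 -39/4 9/8 5 -4 E
3 120 120 -240 0 4 -4 N
4 60/17 20/3 -520/51 -80/51 4 -5 W
5 120/53 120/49 -12240/2597 -240/2597 5 -5 S
6 6 15/4 -39/4 9/8 5 -4 E
7 120 120 -240 0 4 -4 N
final 4 -5 W

n=0: pose=(4,-5,W); sL=60/17, sR=20/3; mL=-520/51, mR=-80/51; mL+mR=-200/17 → advance -1; mR−mL=440/51 → turn +1·90°
n=1: pose=(5,-5,S); sL=120/53, sR=120/49; mL=-12240/2597, mR=-240/2597; mL+mR=-12480/2597 → advance -1; mR−mL=12000/2597 → turn +1·90°
n=2: pose=(5,-4,E); sL=6, sR=15/4; mL=-39/4, mR=9/8; mL+mR=-69/8 → advance -1; mR−mL=87/8 → turn +1·90°
n=3: pose=(4,-4,N); sL=120, sR=120; mL=-240, mR=0; mL+mR=-240 → advance -1; mR−mL=240 → turn +1·90°
n=4: pose=(4,-5,W); sL=60/17, sR=20/3; mL=-520/51, mR=-80/51; mL+mR=-200/17 → advance -1; mR−mL=440/51 → turn +1·90°
n=5: pose=(5,-5,S); sL=120/53, sR=120/49; mL=-12240/2597, mR=-240/2597; mL+mR=-12480/2597 → advance -1; mR−mL=12000/2597 → turn +1·90°
n=6: pose=(5,-4,E); sL=6, sR=15/4; mL=-39/4, mR=9/8; mL+mR=-69/8 → advance -1; mR−mL=87/8 → turn +1·90°
n=7: pose=(4,-4,N); sL=120, sR=120; mL=-240, mR=0; mL+mR=-240 → advance -1; mR−mL=240 → turn +1·90°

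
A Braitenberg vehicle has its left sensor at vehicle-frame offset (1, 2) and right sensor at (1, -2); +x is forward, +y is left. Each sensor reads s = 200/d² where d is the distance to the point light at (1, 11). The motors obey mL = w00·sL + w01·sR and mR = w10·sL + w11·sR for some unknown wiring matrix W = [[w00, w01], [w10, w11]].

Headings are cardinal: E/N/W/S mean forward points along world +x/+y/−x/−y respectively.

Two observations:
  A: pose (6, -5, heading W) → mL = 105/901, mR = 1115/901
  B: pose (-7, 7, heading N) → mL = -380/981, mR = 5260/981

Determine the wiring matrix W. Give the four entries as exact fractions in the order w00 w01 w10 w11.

obs A: pose=(6,-5,W) → sL=10/17, sR=50/53, mL=105/901, mR=1115/901
obs B: pose=(-7,7,N) → sL=200/109, sR=40/9, mL=-380/981, mR=5260/981
sensor matrix S = [[10/17, 50/53], [200/109, 40/9]]; det S = 780800/883881
solve [mL_A; mL_B] = S·[w00; w01] and [mR_A; mR_B] = S·[w10; w11]:
  w00 = 1, w01 = -1/2, w10 = 1/2, w11 = 1

1 -1/2 1/2 1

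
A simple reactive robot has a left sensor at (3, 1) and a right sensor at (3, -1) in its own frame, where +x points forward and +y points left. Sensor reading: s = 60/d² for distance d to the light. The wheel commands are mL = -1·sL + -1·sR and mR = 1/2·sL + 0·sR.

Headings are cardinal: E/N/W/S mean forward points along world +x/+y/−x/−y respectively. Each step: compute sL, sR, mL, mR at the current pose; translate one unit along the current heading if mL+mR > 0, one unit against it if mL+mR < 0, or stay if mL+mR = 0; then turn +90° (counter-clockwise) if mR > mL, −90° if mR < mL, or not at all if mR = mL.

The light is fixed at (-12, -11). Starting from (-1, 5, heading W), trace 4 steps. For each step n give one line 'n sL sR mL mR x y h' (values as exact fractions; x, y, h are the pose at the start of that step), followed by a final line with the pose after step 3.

n=0: pose=(-1,5,W); sL=60/289, sR=60/353; mL=-38520/102017, mR=30/289; mL+mR=-27930/102017 → advance -1; mR−mL=49110/102017 → turn +1·90°
n=1: pose=(0,5,S); sL=30/169, sR=6/29; mL=-1884/4901, mR=15/169; mL+mR=-1449/4901 → advance -1; mR−mL=2319/4901 → turn +1·90°
n=2: pose=(0,6,E); sL=20/183, sR=60/481; mL=-20600/88023, mR=10/183; mL+mR=-15790/88023 → advance -1; mR−mL=8470/29341 → turn +1·90°
n=3: pose=(-1,6,N); sL=3/25, sR=15/136; mL=-783/3400, mR=3/50; mL+mR=-579/3400 → advance -1; mR−mL=987/3400 → turn +1·90°

0 60/289 60/353 -38520/102017 30/289 -1 5 W
1 30/169 6/29 -1884/4901 15/169 0 5 S
2 20/183 60/481 -20600/88023 10/183 0 6 E
3 3/25 15/136 -783/3400 3/50 -1 6 N
final -1 5 W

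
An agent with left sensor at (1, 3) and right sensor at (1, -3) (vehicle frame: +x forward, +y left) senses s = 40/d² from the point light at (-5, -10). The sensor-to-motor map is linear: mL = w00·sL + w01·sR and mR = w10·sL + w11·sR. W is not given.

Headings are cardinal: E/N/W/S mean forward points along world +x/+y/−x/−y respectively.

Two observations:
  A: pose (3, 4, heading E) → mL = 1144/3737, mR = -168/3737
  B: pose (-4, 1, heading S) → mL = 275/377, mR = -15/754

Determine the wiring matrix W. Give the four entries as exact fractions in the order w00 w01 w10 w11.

obs A: pose=(3,4,E) → sL=4/37, sR=20/101, mL=1144/3737, mR=-168/3737
obs B: pose=(-4,1,S) → sL=10/29, sR=5/13, mL=275/377, mR=-15/754
sensor matrix S = [[4/37, 20/101], [10/29, 5/13]]; det S = -37620/1408849
solve [mL_A; mL_B] = S·[w00; w01] and [mR_A; mR_B] = S·[w10; w11]:
  w00 = 1, w01 = 1, w10 = 1/2, w11 = -1/2

1 1 1/2 -1/2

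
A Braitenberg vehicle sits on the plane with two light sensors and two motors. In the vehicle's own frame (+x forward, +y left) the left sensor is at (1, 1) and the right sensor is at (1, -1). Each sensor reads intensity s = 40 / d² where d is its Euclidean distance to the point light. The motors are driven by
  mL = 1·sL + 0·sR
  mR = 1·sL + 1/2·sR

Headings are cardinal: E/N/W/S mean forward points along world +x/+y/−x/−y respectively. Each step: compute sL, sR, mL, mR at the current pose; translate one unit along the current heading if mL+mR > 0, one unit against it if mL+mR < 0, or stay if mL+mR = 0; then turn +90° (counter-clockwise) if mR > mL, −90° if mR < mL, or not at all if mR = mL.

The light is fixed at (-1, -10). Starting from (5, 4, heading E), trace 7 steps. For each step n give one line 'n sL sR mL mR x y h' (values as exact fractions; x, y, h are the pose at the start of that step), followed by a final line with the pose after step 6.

n=0: pose=(5,4,E); sL=20/137, sR=20/109; mL=20/137, mR=3550/14933; mL+mR=5730/14933 → advance +1; mR−mL=10/109 → turn +1·90°
n=1: pose=(6,4,N); sL=40/261, sR=40/289; mL=40/261, mR=16780/75429; mL+mR=28340/75429 → advance +1; mR−mL=20/289 → turn +1·90°
n=2: pose=(6,5,W); sL=5/29, sR=10/73; mL=5/29, mR=510/2117; mL+mR=875/2117 → advance +1; mR−mL=5/73 → turn +1·90°
n=3: pose=(5,5,S); sL=8/49, sR=40/221; mL=8/49, mR=2748/10829; mL+mR=4516/10829 → advance +1; mR−mL=20/221 → turn +1·90°
n=4: pose=(5,4,E); sL=20/137, sR=20/109; mL=20/137, mR=3550/14933; mL+mR=5730/14933 → advance +1; mR−mL=10/109 → turn +1·90°
n=5: pose=(6,4,N); sL=40/261, sR=40/289; mL=40/261, mR=16780/75429; mL+mR=28340/75429 → advance +1; mR−mL=20/289 → turn +1·90°
n=6: pose=(6,5,W); sL=5/29, sR=10/73; mL=5/29, mR=510/2117; mL+mR=875/2117 → advance +1; mR−mL=5/73 → turn +1·90°

0 20/137 20/109 20/137 3550/14933 5 4 E
1 40/261 40/289 40/261 16780/75429 6 4 N
2 5/29 10/73 5/29 510/2117 6 5 W
3 8/49 40/221 8/49 2748/10829 5 5 S
4 20/137 20/109 20/137 3550/14933 5 4 E
5 40/261 40/289 40/261 16780/75429 6 4 N
6 5/29 10/73 5/29 510/2117 6 5 W
final 5 5 S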